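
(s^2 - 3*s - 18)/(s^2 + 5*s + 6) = (s - 6)/(s + 2)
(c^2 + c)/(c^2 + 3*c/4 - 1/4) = 4*c/(4*c - 1)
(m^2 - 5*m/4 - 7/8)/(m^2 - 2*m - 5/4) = (4*m - 7)/(2*(2*m - 5))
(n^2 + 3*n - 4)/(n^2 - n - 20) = (n - 1)/(n - 5)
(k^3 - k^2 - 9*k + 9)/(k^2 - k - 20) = (-k^3 + k^2 + 9*k - 9)/(-k^2 + k + 20)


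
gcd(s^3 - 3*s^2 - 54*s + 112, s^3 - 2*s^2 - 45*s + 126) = s + 7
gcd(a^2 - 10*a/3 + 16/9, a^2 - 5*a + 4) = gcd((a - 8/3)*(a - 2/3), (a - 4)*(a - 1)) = 1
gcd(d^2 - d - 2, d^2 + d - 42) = 1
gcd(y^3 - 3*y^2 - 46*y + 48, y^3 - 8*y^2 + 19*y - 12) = y - 1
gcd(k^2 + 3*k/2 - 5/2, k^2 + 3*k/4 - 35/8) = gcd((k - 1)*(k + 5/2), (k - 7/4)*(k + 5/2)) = k + 5/2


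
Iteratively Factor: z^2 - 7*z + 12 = (z - 3)*(z - 4)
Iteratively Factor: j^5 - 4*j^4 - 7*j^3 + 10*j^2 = (j)*(j^4 - 4*j^3 - 7*j^2 + 10*j) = j*(j - 5)*(j^3 + j^2 - 2*j) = j*(j - 5)*(j - 1)*(j^2 + 2*j) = j^2*(j - 5)*(j - 1)*(j + 2)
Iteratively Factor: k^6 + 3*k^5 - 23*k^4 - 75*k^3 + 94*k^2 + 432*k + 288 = (k + 1)*(k^5 + 2*k^4 - 25*k^3 - 50*k^2 + 144*k + 288) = (k - 4)*(k + 1)*(k^4 + 6*k^3 - k^2 - 54*k - 72) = (k - 4)*(k + 1)*(k + 4)*(k^3 + 2*k^2 - 9*k - 18) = (k - 4)*(k + 1)*(k + 3)*(k + 4)*(k^2 - k - 6) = (k - 4)*(k - 3)*(k + 1)*(k + 3)*(k + 4)*(k + 2)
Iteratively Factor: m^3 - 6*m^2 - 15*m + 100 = (m - 5)*(m^2 - m - 20) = (m - 5)*(m + 4)*(m - 5)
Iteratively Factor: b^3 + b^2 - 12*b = (b + 4)*(b^2 - 3*b) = (b - 3)*(b + 4)*(b)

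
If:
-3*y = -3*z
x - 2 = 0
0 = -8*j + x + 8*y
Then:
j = z + 1/4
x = 2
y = z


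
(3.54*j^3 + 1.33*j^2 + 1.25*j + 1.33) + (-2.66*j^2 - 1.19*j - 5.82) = 3.54*j^3 - 1.33*j^2 + 0.0600000000000001*j - 4.49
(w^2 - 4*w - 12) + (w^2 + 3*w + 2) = 2*w^2 - w - 10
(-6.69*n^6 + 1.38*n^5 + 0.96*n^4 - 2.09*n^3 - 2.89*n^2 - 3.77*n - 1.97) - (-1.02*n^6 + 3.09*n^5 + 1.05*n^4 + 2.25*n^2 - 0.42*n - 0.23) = -5.67*n^6 - 1.71*n^5 - 0.0900000000000001*n^4 - 2.09*n^3 - 5.14*n^2 - 3.35*n - 1.74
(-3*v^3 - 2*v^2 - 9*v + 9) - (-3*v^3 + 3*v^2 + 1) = -5*v^2 - 9*v + 8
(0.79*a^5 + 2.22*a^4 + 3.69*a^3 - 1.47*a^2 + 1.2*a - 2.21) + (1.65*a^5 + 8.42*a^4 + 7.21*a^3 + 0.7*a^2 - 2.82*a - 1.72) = 2.44*a^5 + 10.64*a^4 + 10.9*a^3 - 0.77*a^2 - 1.62*a - 3.93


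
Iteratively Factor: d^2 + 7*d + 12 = (d + 3)*(d + 4)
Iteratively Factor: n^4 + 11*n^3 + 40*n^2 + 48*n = (n + 4)*(n^3 + 7*n^2 + 12*n) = n*(n + 4)*(n^2 + 7*n + 12) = n*(n + 4)^2*(n + 3)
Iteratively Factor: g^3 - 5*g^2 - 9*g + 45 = (g - 3)*(g^2 - 2*g - 15) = (g - 3)*(g + 3)*(g - 5)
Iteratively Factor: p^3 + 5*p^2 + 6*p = (p + 3)*(p^2 + 2*p) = p*(p + 3)*(p + 2)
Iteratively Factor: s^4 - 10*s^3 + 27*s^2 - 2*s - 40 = (s + 1)*(s^3 - 11*s^2 + 38*s - 40) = (s - 5)*(s + 1)*(s^2 - 6*s + 8) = (s - 5)*(s - 2)*(s + 1)*(s - 4)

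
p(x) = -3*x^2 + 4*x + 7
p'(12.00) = -68.00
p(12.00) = -377.00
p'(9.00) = -50.00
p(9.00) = -200.00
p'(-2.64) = 19.84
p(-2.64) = -24.47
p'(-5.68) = 38.08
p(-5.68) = -112.51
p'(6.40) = -34.40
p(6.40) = -90.28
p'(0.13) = 3.22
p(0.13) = 7.47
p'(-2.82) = 20.92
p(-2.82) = -28.14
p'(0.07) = 3.58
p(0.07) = 7.27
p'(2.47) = -10.82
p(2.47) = -1.42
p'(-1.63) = 13.78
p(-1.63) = -7.49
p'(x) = 4 - 6*x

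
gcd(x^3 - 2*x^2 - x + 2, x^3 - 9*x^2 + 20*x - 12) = x^2 - 3*x + 2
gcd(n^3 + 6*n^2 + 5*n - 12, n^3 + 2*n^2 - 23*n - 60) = n^2 + 7*n + 12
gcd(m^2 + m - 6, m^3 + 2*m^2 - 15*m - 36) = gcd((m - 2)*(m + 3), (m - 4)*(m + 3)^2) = m + 3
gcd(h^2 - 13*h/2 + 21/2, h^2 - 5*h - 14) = 1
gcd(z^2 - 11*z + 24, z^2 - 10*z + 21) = z - 3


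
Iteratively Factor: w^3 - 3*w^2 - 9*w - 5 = (w - 5)*(w^2 + 2*w + 1) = (w - 5)*(w + 1)*(w + 1)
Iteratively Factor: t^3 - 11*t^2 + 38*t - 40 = (t - 5)*(t^2 - 6*t + 8) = (t - 5)*(t - 4)*(t - 2)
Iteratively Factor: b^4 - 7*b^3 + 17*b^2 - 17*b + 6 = (b - 1)*(b^3 - 6*b^2 + 11*b - 6) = (b - 3)*(b - 1)*(b^2 - 3*b + 2) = (b - 3)*(b - 1)^2*(b - 2)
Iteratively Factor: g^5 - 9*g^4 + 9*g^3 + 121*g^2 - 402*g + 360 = (g - 3)*(g^4 - 6*g^3 - 9*g^2 + 94*g - 120) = (g - 3)*(g - 2)*(g^3 - 4*g^2 - 17*g + 60) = (g - 3)*(g - 2)*(g + 4)*(g^2 - 8*g + 15) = (g - 3)^2*(g - 2)*(g + 4)*(g - 5)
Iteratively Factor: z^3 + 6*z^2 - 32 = (z + 4)*(z^2 + 2*z - 8) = (z + 4)^2*(z - 2)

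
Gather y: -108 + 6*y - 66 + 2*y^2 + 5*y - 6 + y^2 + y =3*y^2 + 12*y - 180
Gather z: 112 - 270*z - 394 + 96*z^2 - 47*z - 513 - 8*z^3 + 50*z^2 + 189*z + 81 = -8*z^3 + 146*z^2 - 128*z - 714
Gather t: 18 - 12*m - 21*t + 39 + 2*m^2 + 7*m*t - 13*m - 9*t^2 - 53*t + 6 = 2*m^2 - 25*m - 9*t^2 + t*(7*m - 74) + 63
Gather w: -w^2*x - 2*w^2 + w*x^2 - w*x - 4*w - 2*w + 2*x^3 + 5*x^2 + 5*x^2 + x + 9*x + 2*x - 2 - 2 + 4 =w^2*(-x - 2) + w*(x^2 - x - 6) + 2*x^3 + 10*x^2 + 12*x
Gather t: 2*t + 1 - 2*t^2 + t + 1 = -2*t^2 + 3*t + 2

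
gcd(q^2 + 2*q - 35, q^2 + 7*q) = q + 7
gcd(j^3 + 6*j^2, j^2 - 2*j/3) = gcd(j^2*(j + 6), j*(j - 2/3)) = j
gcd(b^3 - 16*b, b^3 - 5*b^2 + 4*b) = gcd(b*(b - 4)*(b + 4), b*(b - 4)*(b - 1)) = b^2 - 4*b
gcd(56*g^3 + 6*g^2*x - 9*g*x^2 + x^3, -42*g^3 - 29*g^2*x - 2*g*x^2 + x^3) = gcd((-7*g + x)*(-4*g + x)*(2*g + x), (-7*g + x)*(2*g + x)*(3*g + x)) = -14*g^2 - 5*g*x + x^2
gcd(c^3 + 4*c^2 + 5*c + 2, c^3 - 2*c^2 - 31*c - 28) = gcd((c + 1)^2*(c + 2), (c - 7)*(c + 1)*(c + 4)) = c + 1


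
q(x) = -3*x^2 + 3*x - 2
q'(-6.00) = 39.00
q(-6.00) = -128.00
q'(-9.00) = 57.00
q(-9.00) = -272.00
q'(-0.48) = 5.88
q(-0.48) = -4.13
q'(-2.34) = 17.04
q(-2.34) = -25.45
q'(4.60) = -24.60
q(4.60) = -51.68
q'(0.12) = 2.28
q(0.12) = -1.68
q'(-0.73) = 7.38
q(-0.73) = -5.79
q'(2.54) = -12.24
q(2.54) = -13.73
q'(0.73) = -1.38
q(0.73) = -1.41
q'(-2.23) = 16.38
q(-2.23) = -23.61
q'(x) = 3 - 6*x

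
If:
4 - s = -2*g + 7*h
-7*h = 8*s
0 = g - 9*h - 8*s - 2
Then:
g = 162/17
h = 64/17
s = -56/17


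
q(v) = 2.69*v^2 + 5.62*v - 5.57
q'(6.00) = 37.90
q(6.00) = 124.99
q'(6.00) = 37.90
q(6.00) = 124.99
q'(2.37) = 18.37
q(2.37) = 22.86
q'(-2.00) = -5.14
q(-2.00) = -6.05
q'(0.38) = 7.66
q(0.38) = -3.05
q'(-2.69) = -8.85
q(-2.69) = -1.22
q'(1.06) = 11.32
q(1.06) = 3.41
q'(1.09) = 11.48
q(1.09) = 3.75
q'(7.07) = 43.66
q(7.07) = 168.62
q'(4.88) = 31.87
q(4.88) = 85.92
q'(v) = 5.38*v + 5.62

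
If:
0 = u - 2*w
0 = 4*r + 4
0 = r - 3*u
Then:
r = -1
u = -1/3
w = -1/6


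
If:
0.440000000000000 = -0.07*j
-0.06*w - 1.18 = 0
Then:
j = -6.29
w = -19.67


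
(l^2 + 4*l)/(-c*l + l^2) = (-l - 4)/(c - l)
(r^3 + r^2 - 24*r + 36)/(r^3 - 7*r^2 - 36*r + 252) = (r^2 - 5*r + 6)/(r^2 - 13*r + 42)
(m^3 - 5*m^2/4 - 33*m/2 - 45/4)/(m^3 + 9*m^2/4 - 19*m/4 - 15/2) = (4*m^2 - 17*m - 15)/(4*m^2 - 3*m - 10)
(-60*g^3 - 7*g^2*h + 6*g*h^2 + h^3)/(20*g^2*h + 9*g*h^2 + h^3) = (-3*g + h)/h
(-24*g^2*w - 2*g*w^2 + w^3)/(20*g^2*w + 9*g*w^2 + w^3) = (-6*g + w)/(5*g + w)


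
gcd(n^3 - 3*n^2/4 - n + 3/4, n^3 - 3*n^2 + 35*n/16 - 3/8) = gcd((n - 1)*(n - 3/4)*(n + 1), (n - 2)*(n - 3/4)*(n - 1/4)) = n - 3/4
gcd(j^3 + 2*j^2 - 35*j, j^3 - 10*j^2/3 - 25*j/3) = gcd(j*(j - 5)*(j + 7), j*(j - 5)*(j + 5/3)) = j^2 - 5*j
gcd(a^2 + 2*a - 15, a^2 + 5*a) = a + 5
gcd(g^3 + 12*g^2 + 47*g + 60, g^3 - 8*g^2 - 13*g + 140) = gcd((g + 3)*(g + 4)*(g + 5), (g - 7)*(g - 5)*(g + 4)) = g + 4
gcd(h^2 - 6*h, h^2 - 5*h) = h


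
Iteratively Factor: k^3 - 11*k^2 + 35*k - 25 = (k - 1)*(k^2 - 10*k + 25) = (k - 5)*(k - 1)*(k - 5)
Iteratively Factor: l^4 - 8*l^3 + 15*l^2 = (l - 3)*(l^3 - 5*l^2) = l*(l - 3)*(l^2 - 5*l) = l^2*(l - 3)*(l - 5)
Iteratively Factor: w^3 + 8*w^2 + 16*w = (w + 4)*(w^2 + 4*w) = (w + 4)^2*(w)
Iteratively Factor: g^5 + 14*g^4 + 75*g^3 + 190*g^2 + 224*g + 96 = (g + 1)*(g^4 + 13*g^3 + 62*g^2 + 128*g + 96) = (g + 1)*(g + 2)*(g^3 + 11*g^2 + 40*g + 48) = (g + 1)*(g + 2)*(g + 4)*(g^2 + 7*g + 12) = (g + 1)*(g + 2)*(g + 3)*(g + 4)*(g + 4)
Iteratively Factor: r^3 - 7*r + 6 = (r - 1)*(r^2 + r - 6) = (r - 2)*(r - 1)*(r + 3)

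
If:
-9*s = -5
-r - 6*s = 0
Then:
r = -10/3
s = 5/9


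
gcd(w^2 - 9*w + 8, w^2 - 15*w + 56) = w - 8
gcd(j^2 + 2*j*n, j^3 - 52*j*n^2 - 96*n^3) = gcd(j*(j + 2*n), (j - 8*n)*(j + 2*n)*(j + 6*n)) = j + 2*n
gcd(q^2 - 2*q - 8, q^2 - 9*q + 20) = q - 4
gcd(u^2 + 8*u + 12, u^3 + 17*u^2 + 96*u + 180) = u + 6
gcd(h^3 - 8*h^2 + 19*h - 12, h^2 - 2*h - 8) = h - 4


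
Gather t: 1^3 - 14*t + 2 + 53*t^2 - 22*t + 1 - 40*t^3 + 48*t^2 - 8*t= -40*t^3 + 101*t^2 - 44*t + 4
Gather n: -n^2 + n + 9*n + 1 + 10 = -n^2 + 10*n + 11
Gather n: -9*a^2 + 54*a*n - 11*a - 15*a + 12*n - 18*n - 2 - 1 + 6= -9*a^2 - 26*a + n*(54*a - 6) + 3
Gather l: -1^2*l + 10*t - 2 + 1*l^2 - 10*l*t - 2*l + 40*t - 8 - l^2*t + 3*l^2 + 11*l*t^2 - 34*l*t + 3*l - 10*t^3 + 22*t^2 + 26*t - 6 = l^2*(4 - t) + l*(11*t^2 - 44*t) - 10*t^3 + 22*t^2 + 76*t - 16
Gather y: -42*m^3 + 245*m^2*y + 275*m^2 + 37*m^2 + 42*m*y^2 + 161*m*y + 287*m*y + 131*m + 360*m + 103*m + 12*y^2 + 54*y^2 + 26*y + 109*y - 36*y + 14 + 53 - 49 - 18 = -42*m^3 + 312*m^2 + 594*m + y^2*(42*m + 66) + y*(245*m^2 + 448*m + 99)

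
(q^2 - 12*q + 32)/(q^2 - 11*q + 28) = (q - 8)/(q - 7)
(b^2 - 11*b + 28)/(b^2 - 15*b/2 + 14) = 2*(b - 7)/(2*b - 7)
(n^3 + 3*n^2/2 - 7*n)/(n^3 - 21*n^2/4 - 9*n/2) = 2*(-2*n^2 - 3*n + 14)/(-4*n^2 + 21*n + 18)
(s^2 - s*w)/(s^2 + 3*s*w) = (s - w)/(s + 3*w)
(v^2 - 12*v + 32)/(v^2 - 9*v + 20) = (v - 8)/(v - 5)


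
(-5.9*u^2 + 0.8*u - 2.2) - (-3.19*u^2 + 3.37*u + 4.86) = -2.71*u^2 - 2.57*u - 7.06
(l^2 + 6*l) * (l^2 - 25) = l^4 + 6*l^3 - 25*l^2 - 150*l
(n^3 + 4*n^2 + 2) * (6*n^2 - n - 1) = 6*n^5 + 23*n^4 - 5*n^3 + 8*n^2 - 2*n - 2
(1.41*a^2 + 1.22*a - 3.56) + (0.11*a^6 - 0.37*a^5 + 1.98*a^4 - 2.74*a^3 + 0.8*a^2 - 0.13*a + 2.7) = 0.11*a^6 - 0.37*a^5 + 1.98*a^4 - 2.74*a^3 + 2.21*a^2 + 1.09*a - 0.86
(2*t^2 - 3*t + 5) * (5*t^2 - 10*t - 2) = 10*t^4 - 35*t^3 + 51*t^2 - 44*t - 10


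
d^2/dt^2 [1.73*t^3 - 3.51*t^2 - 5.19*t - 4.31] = 10.38*t - 7.02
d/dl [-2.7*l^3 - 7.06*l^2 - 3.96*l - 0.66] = -8.1*l^2 - 14.12*l - 3.96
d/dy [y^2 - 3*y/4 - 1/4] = 2*y - 3/4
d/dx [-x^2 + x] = 1 - 2*x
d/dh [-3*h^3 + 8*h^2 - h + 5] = -9*h^2 + 16*h - 1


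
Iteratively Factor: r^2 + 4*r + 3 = (r + 1)*(r + 3)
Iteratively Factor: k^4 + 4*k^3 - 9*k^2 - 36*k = (k + 3)*(k^3 + k^2 - 12*k) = (k - 3)*(k + 3)*(k^2 + 4*k) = (k - 3)*(k + 3)*(k + 4)*(k)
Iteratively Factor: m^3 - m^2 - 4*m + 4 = (m - 2)*(m^2 + m - 2) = (m - 2)*(m - 1)*(m + 2)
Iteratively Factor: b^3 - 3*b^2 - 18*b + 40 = (b - 5)*(b^2 + 2*b - 8) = (b - 5)*(b + 4)*(b - 2)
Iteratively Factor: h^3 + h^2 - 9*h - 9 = (h + 1)*(h^2 - 9) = (h + 1)*(h + 3)*(h - 3)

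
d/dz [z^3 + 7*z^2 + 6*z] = 3*z^2 + 14*z + 6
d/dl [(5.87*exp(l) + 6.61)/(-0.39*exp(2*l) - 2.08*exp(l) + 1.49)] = (2.2893*exp(2*l) + 5.1558*exp(l) + 22.4951)*exp(l)/(0.1521*exp(4*l) + 1.6224*exp(3*l) + 3.1642*exp(2*l) - 6.1984*exp(l) + 2.2201)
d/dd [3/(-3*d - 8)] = 9/(3*d + 8)^2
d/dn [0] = 0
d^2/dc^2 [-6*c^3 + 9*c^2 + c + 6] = 18 - 36*c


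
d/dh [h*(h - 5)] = 2*h - 5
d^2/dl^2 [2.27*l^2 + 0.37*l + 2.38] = 4.54000000000000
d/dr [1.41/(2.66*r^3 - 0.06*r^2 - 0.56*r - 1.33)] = (-11.2518*r^2 + 0.1692*r + 0.7896)/(-2.66*r^3 + 0.06*r^2 + 0.56*r + 1.33)^2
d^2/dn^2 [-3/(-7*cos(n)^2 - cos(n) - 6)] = 3*(-196*sin(n)^4 - 69*sin(n)^2 + 129*cos(n)/4 - 21*cos(3*n)/4 + 183)/(-7*sin(n)^2 + cos(n) + 13)^3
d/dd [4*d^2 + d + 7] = 8*d + 1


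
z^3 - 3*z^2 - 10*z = z*(z - 5)*(z + 2)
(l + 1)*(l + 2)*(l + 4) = l^3 + 7*l^2 + 14*l + 8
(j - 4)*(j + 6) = j^2 + 2*j - 24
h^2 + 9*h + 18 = (h + 3)*(h + 6)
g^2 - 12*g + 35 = (g - 7)*(g - 5)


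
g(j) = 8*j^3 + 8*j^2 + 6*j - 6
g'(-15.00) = 5166.00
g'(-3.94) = 315.53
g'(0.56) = 22.49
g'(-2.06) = 74.89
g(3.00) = 300.00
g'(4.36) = 531.99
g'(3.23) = 308.07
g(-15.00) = -25296.00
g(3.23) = 366.43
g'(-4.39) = 398.29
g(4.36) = 835.29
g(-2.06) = -54.35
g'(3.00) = 270.00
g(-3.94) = -394.76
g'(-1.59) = 41.23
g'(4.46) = 554.76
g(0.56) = 1.27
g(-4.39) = -555.00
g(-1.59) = -27.47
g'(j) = 24*j^2 + 16*j + 6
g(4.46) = 889.63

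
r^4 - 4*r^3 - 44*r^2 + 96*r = r*(r - 8)*(r - 2)*(r + 6)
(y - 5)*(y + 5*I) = y^2 - 5*y + 5*I*y - 25*I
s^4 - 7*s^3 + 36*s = s*(s - 6)*(s - 3)*(s + 2)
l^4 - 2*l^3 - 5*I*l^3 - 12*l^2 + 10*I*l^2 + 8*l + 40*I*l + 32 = (l - 4)*(l + 2)*(l - 4*I)*(l - I)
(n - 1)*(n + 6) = n^2 + 5*n - 6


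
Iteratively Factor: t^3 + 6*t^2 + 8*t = (t + 4)*(t^2 + 2*t) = t*(t + 4)*(t + 2)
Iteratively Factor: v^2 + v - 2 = (v - 1)*(v + 2)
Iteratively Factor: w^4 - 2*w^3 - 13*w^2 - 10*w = (w)*(w^3 - 2*w^2 - 13*w - 10) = w*(w + 1)*(w^2 - 3*w - 10) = w*(w - 5)*(w + 1)*(w + 2)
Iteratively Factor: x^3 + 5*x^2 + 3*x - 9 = (x + 3)*(x^2 + 2*x - 3) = (x + 3)^2*(x - 1)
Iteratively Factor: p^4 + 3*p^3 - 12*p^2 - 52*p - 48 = (p - 4)*(p^3 + 7*p^2 + 16*p + 12) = (p - 4)*(p + 3)*(p^2 + 4*p + 4) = (p - 4)*(p + 2)*(p + 3)*(p + 2)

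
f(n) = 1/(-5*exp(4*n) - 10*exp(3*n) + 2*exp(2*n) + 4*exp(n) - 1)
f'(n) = (20*exp(4*n) + 30*exp(3*n) - 4*exp(2*n) - 4*exp(n))/(-5*exp(4*n) - 10*exp(3*n) + 2*exp(2*n) + 4*exp(n) - 1)^2 = (20*exp(3*n) + 30*exp(2*n) - 4*exp(n) - 4)*exp(n)/(5*exp(4*n) + 10*exp(3*n) - 2*exp(2*n) - 4*exp(n) + 1)^2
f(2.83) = -0.00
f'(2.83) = 0.00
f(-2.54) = -1.48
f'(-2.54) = -0.71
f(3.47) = -0.00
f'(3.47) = 0.00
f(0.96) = -0.00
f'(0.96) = 0.01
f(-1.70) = -3.72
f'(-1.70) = -9.10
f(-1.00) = 6.55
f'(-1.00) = -6.56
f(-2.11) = -1.98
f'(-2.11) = -1.91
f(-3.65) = -1.12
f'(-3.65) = -0.13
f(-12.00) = -1.00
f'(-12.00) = 0.00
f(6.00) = 0.00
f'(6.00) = 0.00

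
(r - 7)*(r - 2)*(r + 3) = r^3 - 6*r^2 - 13*r + 42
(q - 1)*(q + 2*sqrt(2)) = q^2 - q + 2*sqrt(2)*q - 2*sqrt(2)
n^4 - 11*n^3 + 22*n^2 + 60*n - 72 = (n - 6)^2*(n - 1)*(n + 2)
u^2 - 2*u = u*(u - 2)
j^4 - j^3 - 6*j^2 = j^2*(j - 3)*(j + 2)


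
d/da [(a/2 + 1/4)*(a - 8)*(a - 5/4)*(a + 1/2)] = 2*a^3 - 99*a^2/8 + a + 123/32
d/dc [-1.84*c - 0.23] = -1.84000000000000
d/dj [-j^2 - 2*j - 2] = -2*j - 2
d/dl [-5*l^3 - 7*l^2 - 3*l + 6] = -15*l^2 - 14*l - 3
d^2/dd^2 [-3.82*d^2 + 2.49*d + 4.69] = -7.64000000000000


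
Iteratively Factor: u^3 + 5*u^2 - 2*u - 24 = (u + 3)*(u^2 + 2*u - 8) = (u + 3)*(u + 4)*(u - 2)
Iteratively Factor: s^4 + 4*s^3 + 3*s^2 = (s + 1)*(s^3 + 3*s^2) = s*(s + 1)*(s^2 + 3*s) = s*(s + 1)*(s + 3)*(s)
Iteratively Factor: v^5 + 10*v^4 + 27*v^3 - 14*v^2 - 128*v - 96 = (v + 3)*(v^4 + 7*v^3 + 6*v^2 - 32*v - 32) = (v + 3)*(v + 4)*(v^3 + 3*v^2 - 6*v - 8) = (v + 1)*(v + 3)*(v + 4)*(v^2 + 2*v - 8) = (v - 2)*(v + 1)*(v + 3)*(v + 4)*(v + 4)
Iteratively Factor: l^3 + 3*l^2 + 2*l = (l + 1)*(l^2 + 2*l) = l*(l + 1)*(l + 2)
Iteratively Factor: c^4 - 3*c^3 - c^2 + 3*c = (c + 1)*(c^3 - 4*c^2 + 3*c) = (c - 3)*(c + 1)*(c^2 - c) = (c - 3)*(c - 1)*(c + 1)*(c)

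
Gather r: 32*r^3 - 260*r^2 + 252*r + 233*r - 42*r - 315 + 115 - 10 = 32*r^3 - 260*r^2 + 443*r - 210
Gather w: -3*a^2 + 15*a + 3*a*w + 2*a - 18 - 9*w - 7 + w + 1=-3*a^2 + 17*a + w*(3*a - 8) - 24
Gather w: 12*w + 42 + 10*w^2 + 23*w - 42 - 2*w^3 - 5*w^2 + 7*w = -2*w^3 + 5*w^2 + 42*w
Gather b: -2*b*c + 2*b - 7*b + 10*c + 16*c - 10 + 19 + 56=b*(-2*c - 5) + 26*c + 65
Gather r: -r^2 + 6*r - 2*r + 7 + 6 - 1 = -r^2 + 4*r + 12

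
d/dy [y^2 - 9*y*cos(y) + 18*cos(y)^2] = 9*y*sin(y) + 2*y - 18*sin(2*y) - 9*cos(y)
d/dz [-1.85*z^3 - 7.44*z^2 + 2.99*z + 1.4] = -5.55*z^2 - 14.88*z + 2.99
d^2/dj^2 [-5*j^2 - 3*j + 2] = -10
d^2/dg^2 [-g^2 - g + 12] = -2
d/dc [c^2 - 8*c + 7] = 2*c - 8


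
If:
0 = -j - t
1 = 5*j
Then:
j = 1/5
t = -1/5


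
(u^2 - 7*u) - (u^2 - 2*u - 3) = 3 - 5*u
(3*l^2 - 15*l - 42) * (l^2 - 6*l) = 3*l^4 - 33*l^3 + 48*l^2 + 252*l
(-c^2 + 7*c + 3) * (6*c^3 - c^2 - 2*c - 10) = -6*c^5 + 43*c^4 + 13*c^3 - 7*c^2 - 76*c - 30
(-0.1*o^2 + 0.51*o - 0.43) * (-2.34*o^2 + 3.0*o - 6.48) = 0.234*o^4 - 1.4934*o^3 + 3.1842*o^2 - 4.5948*o + 2.7864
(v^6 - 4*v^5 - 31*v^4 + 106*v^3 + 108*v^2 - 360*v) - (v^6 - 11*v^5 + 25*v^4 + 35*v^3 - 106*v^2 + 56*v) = 7*v^5 - 56*v^4 + 71*v^3 + 214*v^2 - 416*v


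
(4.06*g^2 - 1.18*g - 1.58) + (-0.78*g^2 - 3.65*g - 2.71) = 3.28*g^2 - 4.83*g - 4.29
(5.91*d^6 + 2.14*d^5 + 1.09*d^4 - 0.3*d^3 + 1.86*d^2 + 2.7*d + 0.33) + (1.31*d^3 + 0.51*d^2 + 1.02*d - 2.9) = 5.91*d^6 + 2.14*d^5 + 1.09*d^4 + 1.01*d^3 + 2.37*d^2 + 3.72*d - 2.57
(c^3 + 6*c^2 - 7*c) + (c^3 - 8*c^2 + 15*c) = 2*c^3 - 2*c^2 + 8*c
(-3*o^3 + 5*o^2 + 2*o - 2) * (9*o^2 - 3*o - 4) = -27*o^5 + 54*o^4 + 15*o^3 - 44*o^2 - 2*o + 8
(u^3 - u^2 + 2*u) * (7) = 7*u^3 - 7*u^2 + 14*u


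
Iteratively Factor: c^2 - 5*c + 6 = (c - 2)*(c - 3)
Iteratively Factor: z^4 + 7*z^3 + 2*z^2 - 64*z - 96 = (z + 4)*(z^3 + 3*z^2 - 10*z - 24) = (z + 2)*(z + 4)*(z^2 + z - 12) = (z - 3)*(z + 2)*(z + 4)*(z + 4)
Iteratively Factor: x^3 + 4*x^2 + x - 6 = (x + 2)*(x^2 + 2*x - 3) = (x - 1)*(x + 2)*(x + 3)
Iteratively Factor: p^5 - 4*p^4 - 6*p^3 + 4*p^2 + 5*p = (p - 1)*(p^4 - 3*p^3 - 9*p^2 - 5*p) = (p - 1)*(p + 1)*(p^3 - 4*p^2 - 5*p) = (p - 5)*(p - 1)*(p + 1)*(p^2 + p) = p*(p - 5)*(p - 1)*(p + 1)*(p + 1)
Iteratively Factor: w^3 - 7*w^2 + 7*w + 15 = (w - 3)*(w^2 - 4*w - 5) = (w - 5)*(w - 3)*(w + 1)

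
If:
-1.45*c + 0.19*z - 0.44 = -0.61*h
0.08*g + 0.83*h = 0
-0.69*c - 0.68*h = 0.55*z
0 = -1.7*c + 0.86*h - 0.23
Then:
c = -0.36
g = 4.58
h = -0.44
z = 1.00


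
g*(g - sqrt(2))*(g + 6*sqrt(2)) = g^3 + 5*sqrt(2)*g^2 - 12*g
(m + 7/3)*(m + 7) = m^2 + 28*m/3 + 49/3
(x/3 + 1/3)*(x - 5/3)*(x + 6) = x^3/3 + 16*x^2/9 - 17*x/9 - 10/3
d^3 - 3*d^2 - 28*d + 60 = (d - 6)*(d - 2)*(d + 5)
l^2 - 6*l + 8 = (l - 4)*(l - 2)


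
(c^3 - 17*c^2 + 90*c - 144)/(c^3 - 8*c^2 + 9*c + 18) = (c - 8)/(c + 1)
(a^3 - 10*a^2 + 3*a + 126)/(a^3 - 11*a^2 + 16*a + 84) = (a + 3)/(a + 2)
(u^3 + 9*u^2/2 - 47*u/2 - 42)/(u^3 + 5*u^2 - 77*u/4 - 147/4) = 2*(u - 4)/(2*u - 7)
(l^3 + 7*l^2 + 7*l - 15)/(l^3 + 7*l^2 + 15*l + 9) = (l^2 + 4*l - 5)/(l^2 + 4*l + 3)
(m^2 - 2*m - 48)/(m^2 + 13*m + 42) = (m - 8)/(m + 7)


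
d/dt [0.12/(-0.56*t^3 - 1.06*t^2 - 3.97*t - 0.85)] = (0.2016*t^2 + 0.2544*t + 0.4764)/(0.56*t^3 + 1.06*t^2 + 3.97*t + 0.85)^2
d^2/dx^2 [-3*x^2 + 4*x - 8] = -6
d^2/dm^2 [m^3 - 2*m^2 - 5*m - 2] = 6*m - 4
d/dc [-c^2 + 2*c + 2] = 2 - 2*c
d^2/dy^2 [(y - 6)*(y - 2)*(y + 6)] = 6*y - 4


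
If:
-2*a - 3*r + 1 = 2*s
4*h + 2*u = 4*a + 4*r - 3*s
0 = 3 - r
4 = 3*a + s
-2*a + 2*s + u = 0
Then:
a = 4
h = 1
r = 3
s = -8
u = 24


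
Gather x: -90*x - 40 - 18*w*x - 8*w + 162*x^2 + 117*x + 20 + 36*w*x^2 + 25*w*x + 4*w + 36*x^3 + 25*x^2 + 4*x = -4*w + 36*x^3 + x^2*(36*w + 187) + x*(7*w + 31) - 20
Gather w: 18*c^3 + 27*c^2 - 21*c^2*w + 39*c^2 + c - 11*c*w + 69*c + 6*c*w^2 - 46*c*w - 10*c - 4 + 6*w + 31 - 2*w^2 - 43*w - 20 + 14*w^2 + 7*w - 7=18*c^3 + 66*c^2 + 60*c + w^2*(6*c + 12) + w*(-21*c^2 - 57*c - 30)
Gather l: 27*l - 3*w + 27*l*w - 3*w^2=l*(27*w + 27) - 3*w^2 - 3*w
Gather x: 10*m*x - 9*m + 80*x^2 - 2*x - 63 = -9*m + 80*x^2 + x*(10*m - 2) - 63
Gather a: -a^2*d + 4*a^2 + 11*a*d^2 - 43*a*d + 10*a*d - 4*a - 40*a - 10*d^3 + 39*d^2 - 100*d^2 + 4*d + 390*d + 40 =a^2*(4 - d) + a*(11*d^2 - 33*d - 44) - 10*d^3 - 61*d^2 + 394*d + 40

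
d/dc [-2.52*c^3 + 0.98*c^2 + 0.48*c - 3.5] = -7.56*c^2 + 1.96*c + 0.48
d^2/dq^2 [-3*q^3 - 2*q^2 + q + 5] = -18*q - 4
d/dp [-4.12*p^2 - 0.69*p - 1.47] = -8.24*p - 0.69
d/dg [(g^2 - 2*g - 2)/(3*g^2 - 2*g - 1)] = 2*(2*g^2 + 5*g - 1)/(9*g^4 - 12*g^3 - 2*g^2 + 4*g + 1)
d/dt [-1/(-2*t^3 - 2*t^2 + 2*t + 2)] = (-3*t^2 - 2*t + 1)/(2*(t^3 + t^2 - t - 1)^2)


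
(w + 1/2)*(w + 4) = w^2 + 9*w/2 + 2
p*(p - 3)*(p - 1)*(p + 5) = p^4 + p^3 - 17*p^2 + 15*p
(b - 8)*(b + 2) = b^2 - 6*b - 16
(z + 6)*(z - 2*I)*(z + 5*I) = z^3 + 6*z^2 + 3*I*z^2 + 10*z + 18*I*z + 60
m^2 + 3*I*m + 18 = (m - 3*I)*(m + 6*I)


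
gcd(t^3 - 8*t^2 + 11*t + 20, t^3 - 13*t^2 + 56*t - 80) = t^2 - 9*t + 20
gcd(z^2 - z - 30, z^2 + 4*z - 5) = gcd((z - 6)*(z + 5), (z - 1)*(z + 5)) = z + 5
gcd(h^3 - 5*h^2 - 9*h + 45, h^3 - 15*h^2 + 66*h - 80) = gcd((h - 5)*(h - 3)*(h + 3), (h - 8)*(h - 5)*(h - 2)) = h - 5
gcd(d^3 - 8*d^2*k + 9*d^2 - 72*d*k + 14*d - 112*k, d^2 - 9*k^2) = 1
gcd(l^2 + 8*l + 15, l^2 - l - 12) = l + 3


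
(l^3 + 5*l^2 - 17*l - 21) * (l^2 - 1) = l^5 + 5*l^4 - 18*l^3 - 26*l^2 + 17*l + 21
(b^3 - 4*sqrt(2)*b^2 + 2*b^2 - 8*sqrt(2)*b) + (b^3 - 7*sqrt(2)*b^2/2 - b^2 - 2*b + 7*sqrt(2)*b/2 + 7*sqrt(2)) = 2*b^3 - 15*sqrt(2)*b^2/2 + b^2 - 9*sqrt(2)*b/2 - 2*b + 7*sqrt(2)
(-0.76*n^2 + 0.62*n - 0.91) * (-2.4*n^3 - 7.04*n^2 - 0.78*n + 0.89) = 1.824*n^5 + 3.8624*n^4 - 1.588*n^3 + 5.2464*n^2 + 1.2616*n - 0.8099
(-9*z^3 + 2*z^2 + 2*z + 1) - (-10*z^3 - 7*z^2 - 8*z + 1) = z^3 + 9*z^2 + 10*z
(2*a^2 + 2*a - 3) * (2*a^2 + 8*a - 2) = 4*a^4 + 20*a^3 + 6*a^2 - 28*a + 6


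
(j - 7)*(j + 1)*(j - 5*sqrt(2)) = j^3 - 5*sqrt(2)*j^2 - 6*j^2 - 7*j + 30*sqrt(2)*j + 35*sqrt(2)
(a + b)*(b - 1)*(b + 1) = a*b^2 - a + b^3 - b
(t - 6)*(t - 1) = t^2 - 7*t + 6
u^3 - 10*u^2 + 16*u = u*(u - 8)*(u - 2)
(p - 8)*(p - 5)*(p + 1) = p^3 - 12*p^2 + 27*p + 40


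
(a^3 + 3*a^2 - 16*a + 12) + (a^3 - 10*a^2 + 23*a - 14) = 2*a^3 - 7*a^2 + 7*a - 2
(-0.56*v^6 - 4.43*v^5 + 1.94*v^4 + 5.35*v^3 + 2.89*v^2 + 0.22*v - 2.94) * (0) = 0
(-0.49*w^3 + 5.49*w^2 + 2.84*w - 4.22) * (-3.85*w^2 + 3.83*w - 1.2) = 1.8865*w^5 - 23.0132*w^4 + 10.6807*w^3 + 20.5362*w^2 - 19.5706*w + 5.064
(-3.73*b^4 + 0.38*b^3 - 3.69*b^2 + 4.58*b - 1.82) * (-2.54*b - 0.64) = 9.4742*b^5 + 1.422*b^4 + 9.1294*b^3 - 9.2716*b^2 + 1.6916*b + 1.1648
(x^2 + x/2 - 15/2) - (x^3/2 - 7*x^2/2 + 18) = -x^3/2 + 9*x^2/2 + x/2 - 51/2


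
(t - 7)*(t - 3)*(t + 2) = t^3 - 8*t^2 + t + 42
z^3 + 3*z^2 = z^2*(z + 3)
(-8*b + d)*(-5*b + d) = 40*b^2 - 13*b*d + d^2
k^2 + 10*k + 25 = (k + 5)^2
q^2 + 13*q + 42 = (q + 6)*(q + 7)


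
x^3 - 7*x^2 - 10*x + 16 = (x - 8)*(x - 1)*(x + 2)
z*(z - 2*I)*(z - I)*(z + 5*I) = z^4 + 2*I*z^3 + 13*z^2 - 10*I*z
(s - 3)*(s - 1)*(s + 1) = s^3 - 3*s^2 - s + 3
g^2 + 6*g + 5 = (g + 1)*(g + 5)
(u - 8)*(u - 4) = u^2 - 12*u + 32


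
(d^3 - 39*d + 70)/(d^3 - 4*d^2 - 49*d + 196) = (d^2 - 7*d + 10)/(d^2 - 11*d + 28)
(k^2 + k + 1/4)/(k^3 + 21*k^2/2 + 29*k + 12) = (k + 1/2)/(k^2 + 10*k + 24)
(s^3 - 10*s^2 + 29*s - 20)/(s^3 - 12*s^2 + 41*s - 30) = (s - 4)/(s - 6)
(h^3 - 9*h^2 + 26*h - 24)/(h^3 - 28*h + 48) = (h - 3)/(h + 6)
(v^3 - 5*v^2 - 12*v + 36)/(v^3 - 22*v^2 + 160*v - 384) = (v^2 + v - 6)/(v^2 - 16*v + 64)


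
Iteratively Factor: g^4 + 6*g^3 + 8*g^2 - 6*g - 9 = (g + 1)*(g^3 + 5*g^2 + 3*g - 9) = (g - 1)*(g + 1)*(g^2 + 6*g + 9) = (g - 1)*(g + 1)*(g + 3)*(g + 3)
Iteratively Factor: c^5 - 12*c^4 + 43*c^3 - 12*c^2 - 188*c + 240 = (c - 5)*(c^4 - 7*c^3 + 8*c^2 + 28*c - 48) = (c - 5)*(c + 2)*(c^3 - 9*c^2 + 26*c - 24) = (c - 5)*(c - 3)*(c + 2)*(c^2 - 6*c + 8) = (c - 5)*(c - 4)*(c - 3)*(c + 2)*(c - 2)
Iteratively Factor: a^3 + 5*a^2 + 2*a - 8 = (a + 4)*(a^2 + a - 2) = (a + 2)*(a + 4)*(a - 1)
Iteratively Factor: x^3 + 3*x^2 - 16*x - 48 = (x + 4)*(x^2 - x - 12) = (x + 3)*(x + 4)*(x - 4)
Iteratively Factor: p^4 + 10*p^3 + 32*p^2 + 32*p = (p + 2)*(p^3 + 8*p^2 + 16*p) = p*(p + 2)*(p^2 + 8*p + 16) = p*(p + 2)*(p + 4)*(p + 4)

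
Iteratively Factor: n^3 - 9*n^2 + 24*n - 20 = (n - 5)*(n^2 - 4*n + 4) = (n - 5)*(n - 2)*(n - 2)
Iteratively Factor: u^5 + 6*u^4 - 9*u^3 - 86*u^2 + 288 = (u - 3)*(u^4 + 9*u^3 + 18*u^2 - 32*u - 96) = (u - 3)*(u + 3)*(u^3 + 6*u^2 - 32) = (u - 3)*(u - 2)*(u + 3)*(u^2 + 8*u + 16) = (u - 3)*(u - 2)*(u + 3)*(u + 4)*(u + 4)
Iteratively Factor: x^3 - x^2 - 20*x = (x - 5)*(x^2 + 4*x) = x*(x - 5)*(x + 4)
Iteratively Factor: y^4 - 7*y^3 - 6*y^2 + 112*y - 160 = (y + 4)*(y^3 - 11*y^2 + 38*y - 40) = (y - 4)*(y + 4)*(y^2 - 7*y + 10) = (y - 5)*(y - 4)*(y + 4)*(y - 2)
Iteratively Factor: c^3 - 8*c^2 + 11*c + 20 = (c - 5)*(c^2 - 3*c - 4) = (c - 5)*(c + 1)*(c - 4)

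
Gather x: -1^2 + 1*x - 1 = x - 2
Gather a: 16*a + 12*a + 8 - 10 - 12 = 28*a - 14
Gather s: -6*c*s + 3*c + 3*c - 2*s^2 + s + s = 6*c - 2*s^2 + s*(2 - 6*c)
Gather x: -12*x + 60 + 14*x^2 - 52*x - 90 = 14*x^2 - 64*x - 30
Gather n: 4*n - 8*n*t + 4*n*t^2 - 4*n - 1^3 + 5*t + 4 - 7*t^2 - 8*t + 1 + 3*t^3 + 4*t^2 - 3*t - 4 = n*(4*t^2 - 8*t) + 3*t^3 - 3*t^2 - 6*t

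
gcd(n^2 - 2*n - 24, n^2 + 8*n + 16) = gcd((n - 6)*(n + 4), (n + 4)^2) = n + 4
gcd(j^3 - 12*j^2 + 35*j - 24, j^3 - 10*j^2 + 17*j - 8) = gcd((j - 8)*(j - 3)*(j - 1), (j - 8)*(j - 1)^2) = j^2 - 9*j + 8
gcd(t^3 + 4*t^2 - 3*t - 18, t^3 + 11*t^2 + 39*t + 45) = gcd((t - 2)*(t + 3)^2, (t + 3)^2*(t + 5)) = t^2 + 6*t + 9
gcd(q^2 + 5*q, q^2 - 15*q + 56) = 1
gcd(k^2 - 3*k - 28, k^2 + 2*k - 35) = 1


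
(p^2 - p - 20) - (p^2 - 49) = 29 - p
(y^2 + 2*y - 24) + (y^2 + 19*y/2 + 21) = 2*y^2 + 23*y/2 - 3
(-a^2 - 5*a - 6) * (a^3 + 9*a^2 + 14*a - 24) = -a^5 - 14*a^4 - 65*a^3 - 100*a^2 + 36*a + 144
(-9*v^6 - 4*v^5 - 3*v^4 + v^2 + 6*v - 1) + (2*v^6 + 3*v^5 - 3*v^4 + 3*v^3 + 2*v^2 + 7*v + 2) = -7*v^6 - v^5 - 6*v^4 + 3*v^3 + 3*v^2 + 13*v + 1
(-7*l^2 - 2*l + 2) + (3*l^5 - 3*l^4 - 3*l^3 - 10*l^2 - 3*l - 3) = 3*l^5 - 3*l^4 - 3*l^3 - 17*l^2 - 5*l - 1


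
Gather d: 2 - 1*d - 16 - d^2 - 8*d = -d^2 - 9*d - 14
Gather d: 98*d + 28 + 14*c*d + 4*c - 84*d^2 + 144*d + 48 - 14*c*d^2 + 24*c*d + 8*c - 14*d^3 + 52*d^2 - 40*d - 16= 12*c - 14*d^3 + d^2*(-14*c - 32) + d*(38*c + 202) + 60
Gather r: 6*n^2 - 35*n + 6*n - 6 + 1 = 6*n^2 - 29*n - 5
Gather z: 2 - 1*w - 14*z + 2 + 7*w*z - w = -2*w + z*(7*w - 14) + 4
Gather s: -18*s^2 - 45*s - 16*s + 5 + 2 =-18*s^2 - 61*s + 7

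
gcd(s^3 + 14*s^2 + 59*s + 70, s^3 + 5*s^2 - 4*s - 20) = s^2 + 7*s + 10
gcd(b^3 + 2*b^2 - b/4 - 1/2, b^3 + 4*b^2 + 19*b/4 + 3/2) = b^2 + 5*b/2 + 1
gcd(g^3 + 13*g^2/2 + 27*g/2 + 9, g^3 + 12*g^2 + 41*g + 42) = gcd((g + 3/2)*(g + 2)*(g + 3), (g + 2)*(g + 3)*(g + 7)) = g^2 + 5*g + 6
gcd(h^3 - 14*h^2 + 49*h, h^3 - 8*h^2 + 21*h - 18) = 1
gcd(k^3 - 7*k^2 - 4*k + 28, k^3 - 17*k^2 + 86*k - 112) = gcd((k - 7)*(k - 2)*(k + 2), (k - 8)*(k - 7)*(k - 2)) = k^2 - 9*k + 14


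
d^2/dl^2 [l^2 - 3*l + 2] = 2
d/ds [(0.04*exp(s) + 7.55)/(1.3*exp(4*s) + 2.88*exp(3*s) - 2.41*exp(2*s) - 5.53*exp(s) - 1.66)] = (-0.156*exp(4*s) - 39.4904*exp(3*s) - 65.1356*exp(2*s) + 36.391*exp(s) + 41.6851)*exp(s)/(1.69*exp(8*s) + 7.488*exp(7*s) + 2.0284*exp(6*s) - 28.2596*exp(5*s) - 30.3607*exp(4*s) + 17.093*exp(3*s) + 38.5821*exp(2*s) + 18.3596*exp(s) + 2.7556)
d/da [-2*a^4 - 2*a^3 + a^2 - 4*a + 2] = -8*a^3 - 6*a^2 + 2*a - 4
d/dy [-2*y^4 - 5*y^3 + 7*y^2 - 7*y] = -8*y^3 - 15*y^2 + 14*y - 7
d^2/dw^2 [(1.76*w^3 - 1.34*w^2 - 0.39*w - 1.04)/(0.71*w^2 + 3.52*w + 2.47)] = (8.88178419700125e-16*w^5 + 3.5527136788005e-15*w^4 + 43.745842*w^3 + 102.767028*w^2 + 52.934154*w - 31.693116)/(0.357911*w^6 + 5.323296*w^5 + 30.126933*w^4 + 80.652352*w^3 + 104.807781*w^2 + 64.425504*w + 15.069223)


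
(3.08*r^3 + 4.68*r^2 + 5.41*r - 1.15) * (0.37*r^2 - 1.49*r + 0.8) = 1.1396*r^5 - 2.8576*r^4 - 2.5075*r^3 - 4.7424*r^2 + 6.0415*r - 0.92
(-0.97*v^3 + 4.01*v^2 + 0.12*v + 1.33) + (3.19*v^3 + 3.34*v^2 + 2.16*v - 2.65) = 2.22*v^3 + 7.35*v^2 + 2.28*v - 1.32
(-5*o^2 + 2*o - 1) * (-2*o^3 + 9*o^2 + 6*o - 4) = 10*o^5 - 49*o^4 - 10*o^3 + 23*o^2 - 14*o + 4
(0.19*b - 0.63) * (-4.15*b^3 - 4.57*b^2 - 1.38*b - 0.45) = -0.7885*b^4 + 1.7462*b^3 + 2.6169*b^2 + 0.7839*b + 0.2835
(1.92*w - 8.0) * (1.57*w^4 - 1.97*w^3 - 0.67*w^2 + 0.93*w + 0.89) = 3.0144*w^5 - 16.3424*w^4 + 14.4736*w^3 + 7.1456*w^2 - 5.7312*w - 7.12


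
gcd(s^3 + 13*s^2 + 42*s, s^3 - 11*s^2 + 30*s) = s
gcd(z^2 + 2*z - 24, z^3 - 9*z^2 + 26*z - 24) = z - 4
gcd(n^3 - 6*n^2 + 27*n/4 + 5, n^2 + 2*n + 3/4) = n + 1/2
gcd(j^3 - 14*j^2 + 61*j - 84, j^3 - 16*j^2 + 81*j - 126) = j^2 - 10*j + 21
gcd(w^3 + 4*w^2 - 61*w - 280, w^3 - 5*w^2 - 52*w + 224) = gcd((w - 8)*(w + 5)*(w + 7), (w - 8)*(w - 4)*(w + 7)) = w^2 - w - 56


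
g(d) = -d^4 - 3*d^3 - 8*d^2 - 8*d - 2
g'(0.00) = -8.00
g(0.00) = -2.00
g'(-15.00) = 11707.00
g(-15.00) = -42182.00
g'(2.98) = -241.46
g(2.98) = -255.14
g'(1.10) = -41.81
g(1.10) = -25.94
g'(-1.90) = 17.35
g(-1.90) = -8.14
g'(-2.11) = 23.27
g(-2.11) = -12.38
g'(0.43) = -16.86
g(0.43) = -7.19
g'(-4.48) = 242.71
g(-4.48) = -259.80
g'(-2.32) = 30.63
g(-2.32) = -18.01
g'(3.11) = -265.13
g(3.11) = -288.05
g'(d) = -4*d^3 - 9*d^2 - 16*d - 8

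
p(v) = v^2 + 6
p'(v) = 2*v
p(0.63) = 6.40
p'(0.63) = 1.26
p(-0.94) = 6.88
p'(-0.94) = -1.88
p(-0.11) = 6.01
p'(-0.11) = -0.22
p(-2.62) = 12.86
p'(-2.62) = -5.24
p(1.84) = 9.39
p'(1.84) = 3.68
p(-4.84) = 29.43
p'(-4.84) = -9.68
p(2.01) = 10.04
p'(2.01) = 4.02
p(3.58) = 18.82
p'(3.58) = 7.16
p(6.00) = 42.00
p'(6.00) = 12.00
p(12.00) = 150.00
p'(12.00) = 24.00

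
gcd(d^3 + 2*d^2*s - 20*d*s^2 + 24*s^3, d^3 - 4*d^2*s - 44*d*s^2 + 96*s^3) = -d^2 - 4*d*s + 12*s^2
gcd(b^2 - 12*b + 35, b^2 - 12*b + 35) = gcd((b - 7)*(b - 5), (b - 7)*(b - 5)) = b^2 - 12*b + 35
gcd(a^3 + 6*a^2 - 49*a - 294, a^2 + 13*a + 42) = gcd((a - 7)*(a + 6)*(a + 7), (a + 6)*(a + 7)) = a^2 + 13*a + 42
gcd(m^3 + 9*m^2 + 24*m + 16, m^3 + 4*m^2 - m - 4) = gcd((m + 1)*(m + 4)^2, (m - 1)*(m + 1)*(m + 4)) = m^2 + 5*m + 4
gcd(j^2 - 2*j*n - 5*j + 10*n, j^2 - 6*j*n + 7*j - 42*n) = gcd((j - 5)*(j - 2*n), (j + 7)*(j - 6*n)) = 1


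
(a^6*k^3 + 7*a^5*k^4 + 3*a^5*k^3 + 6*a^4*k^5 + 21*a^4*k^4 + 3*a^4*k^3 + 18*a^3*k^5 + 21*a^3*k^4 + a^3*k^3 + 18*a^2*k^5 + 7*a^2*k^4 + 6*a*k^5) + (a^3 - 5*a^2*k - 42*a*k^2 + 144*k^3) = a^6*k^3 + 7*a^5*k^4 + 3*a^5*k^3 + 6*a^4*k^5 + 21*a^4*k^4 + 3*a^4*k^3 + 18*a^3*k^5 + 21*a^3*k^4 + a^3*k^3 + a^3 + 18*a^2*k^5 + 7*a^2*k^4 - 5*a^2*k + 6*a*k^5 - 42*a*k^2 + 144*k^3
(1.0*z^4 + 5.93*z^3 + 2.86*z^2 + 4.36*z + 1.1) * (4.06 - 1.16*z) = -1.16*z^5 - 2.8188*z^4 + 20.7582*z^3 + 6.554*z^2 + 16.4256*z + 4.466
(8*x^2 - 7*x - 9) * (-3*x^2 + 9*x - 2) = -24*x^4 + 93*x^3 - 52*x^2 - 67*x + 18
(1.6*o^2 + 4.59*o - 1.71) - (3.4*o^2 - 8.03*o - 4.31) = -1.8*o^2 + 12.62*o + 2.6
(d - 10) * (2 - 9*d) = -9*d^2 + 92*d - 20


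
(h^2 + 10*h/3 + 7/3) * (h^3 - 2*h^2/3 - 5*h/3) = h^5 + 8*h^4/3 - 14*h^3/9 - 64*h^2/9 - 35*h/9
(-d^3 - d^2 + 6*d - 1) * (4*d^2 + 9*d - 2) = -4*d^5 - 13*d^4 + 17*d^3 + 52*d^2 - 21*d + 2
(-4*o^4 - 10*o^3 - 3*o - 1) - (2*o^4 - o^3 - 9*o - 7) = -6*o^4 - 9*o^3 + 6*o + 6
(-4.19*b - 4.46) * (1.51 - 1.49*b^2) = 6.2431*b^3 + 6.6454*b^2 - 6.3269*b - 6.7346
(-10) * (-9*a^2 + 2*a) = 90*a^2 - 20*a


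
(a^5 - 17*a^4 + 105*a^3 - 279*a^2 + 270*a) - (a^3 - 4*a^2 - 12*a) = a^5 - 17*a^4 + 104*a^3 - 275*a^2 + 282*a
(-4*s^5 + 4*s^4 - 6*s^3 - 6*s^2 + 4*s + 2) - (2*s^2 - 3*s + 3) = -4*s^5 + 4*s^4 - 6*s^3 - 8*s^2 + 7*s - 1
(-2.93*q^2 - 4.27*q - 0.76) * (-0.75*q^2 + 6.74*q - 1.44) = 2.1975*q^4 - 16.5457*q^3 - 23.9906*q^2 + 1.0264*q + 1.0944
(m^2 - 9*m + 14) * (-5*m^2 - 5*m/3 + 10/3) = -5*m^4 + 130*m^3/3 - 155*m^2/3 - 160*m/3 + 140/3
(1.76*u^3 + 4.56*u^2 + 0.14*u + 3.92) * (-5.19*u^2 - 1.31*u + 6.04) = -9.1344*u^5 - 25.972*u^4 + 3.9302*u^3 + 7.0142*u^2 - 4.2896*u + 23.6768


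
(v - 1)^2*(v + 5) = v^3 + 3*v^2 - 9*v + 5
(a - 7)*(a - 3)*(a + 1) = a^3 - 9*a^2 + 11*a + 21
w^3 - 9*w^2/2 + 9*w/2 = w*(w - 3)*(w - 3/2)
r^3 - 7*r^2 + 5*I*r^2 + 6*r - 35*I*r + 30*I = (r - 6)*(r - 1)*(r + 5*I)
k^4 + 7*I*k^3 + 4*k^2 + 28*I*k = k*(k - 2*I)*(k + 2*I)*(k + 7*I)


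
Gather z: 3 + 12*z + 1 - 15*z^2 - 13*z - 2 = -15*z^2 - z + 2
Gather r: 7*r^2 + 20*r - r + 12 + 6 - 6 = 7*r^2 + 19*r + 12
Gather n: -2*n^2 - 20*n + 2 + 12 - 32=-2*n^2 - 20*n - 18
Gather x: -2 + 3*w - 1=3*w - 3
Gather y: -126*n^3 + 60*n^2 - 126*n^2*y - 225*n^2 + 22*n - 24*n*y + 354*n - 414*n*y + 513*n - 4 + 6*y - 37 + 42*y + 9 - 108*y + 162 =-126*n^3 - 165*n^2 + 889*n + y*(-126*n^2 - 438*n - 60) + 130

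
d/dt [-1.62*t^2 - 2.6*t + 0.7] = -3.24*t - 2.6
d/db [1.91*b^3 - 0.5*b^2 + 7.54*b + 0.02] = 5.73*b^2 - 1.0*b + 7.54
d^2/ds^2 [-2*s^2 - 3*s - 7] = -4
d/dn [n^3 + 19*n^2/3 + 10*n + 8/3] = 3*n^2 + 38*n/3 + 10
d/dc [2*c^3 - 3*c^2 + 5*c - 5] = 6*c^2 - 6*c + 5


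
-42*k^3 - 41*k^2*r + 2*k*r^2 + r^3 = (-6*k + r)*(k + r)*(7*k + r)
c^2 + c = c*(c + 1)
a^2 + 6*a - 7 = (a - 1)*(a + 7)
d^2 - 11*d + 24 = (d - 8)*(d - 3)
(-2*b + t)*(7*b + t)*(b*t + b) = -14*b^3*t - 14*b^3 + 5*b^2*t^2 + 5*b^2*t + b*t^3 + b*t^2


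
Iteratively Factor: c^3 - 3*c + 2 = (c - 1)*(c^2 + c - 2) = (c - 1)^2*(c + 2)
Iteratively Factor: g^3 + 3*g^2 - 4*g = (g - 1)*(g^2 + 4*g) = (g - 1)*(g + 4)*(g)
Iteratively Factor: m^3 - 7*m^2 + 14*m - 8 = (m - 4)*(m^2 - 3*m + 2) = (m - 4)*(m - 2)*(m - 1)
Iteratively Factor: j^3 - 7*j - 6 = (j - 3)*(j^2 + 3*j + 2) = (j - 3)*(j + 2)*(j + 1)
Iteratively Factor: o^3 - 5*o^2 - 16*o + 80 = (o - 4)*(o^2 - o - 20) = (o - 5)*(o - 4)*(o + 4)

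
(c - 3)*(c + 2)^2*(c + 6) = c^4 + 7*c^3 - 2*c^2 - 60*c - 72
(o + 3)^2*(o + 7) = o^3 + 13*o^2 + 51*o + 63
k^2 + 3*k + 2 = (k + 1)*(k + 2)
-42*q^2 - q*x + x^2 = (-7*q + x)*(6*q + x)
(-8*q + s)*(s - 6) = -8*q*s + 48*q + s^2 - 6*s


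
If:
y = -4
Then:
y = -4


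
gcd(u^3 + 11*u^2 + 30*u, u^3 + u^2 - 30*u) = u^2 + 6*u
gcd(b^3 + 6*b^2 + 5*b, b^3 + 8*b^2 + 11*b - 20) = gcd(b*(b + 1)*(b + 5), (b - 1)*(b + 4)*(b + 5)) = b + 5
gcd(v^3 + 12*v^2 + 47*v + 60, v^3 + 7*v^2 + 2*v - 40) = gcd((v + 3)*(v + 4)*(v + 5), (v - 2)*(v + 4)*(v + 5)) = v^2 + 9*v + 20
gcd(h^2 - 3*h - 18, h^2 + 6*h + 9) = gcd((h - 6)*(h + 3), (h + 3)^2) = h + 3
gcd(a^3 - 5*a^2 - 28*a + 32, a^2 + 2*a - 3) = a - 1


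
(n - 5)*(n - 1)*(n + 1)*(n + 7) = n^4 + 2*n^3 - 36*n^2 - 2*n + 35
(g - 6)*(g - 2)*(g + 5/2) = g^3 - 11*g^2/2 - 8*g + 30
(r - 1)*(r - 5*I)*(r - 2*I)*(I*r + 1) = I*r^4 + 8*r^3 - I*r^3 - 8*r^2 - 17*I*r^2 - 10*r + 17*I*r + 10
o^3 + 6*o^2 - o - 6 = (o - 1)*(o + 1)*(o + 6)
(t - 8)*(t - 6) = t^2 - 14*t + 48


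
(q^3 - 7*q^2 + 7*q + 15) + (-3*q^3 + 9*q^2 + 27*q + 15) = -2*q^3 + 2*q^2 + 34*q + 30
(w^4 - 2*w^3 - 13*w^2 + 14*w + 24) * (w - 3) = w^5 - 5*w^4 - 7*w^3 + 53*w^2 - 18*w - 72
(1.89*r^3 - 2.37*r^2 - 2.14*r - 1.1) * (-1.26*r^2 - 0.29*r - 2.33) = -2.3814*r^5 + 2.4381*r^4 - 1.02*r^3 + 7.5287*r^2 + 5.3052*r + 2.563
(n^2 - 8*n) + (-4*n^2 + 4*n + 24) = -3*n^2 - 4*n + 24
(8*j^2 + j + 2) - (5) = 8*j^2 + j - 3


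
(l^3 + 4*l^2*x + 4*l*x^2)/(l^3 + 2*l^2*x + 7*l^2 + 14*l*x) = (l + 2*x)/(l + 7)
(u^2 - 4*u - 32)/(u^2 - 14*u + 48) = (u + 4)/(u - 6)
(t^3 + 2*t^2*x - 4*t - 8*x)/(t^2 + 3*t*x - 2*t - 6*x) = (t^2 + 2*t*x + 2*t + 4*x)/(t + 3*x)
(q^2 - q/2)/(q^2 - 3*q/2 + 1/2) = q/(q - 1)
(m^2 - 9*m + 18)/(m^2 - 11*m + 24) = (m - 6)/(m - 8)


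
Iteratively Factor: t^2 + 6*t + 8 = (t + 4)*(t + 2)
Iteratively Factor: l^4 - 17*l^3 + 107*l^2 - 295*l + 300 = (l - 3)*(l^3 - 14*l^2 + 65*l - 100) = (l - 5)*(l - 3)*(l^2 - 9*l + 20) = (l - 5)*(l - 4)*(l - 3)*(l - 5)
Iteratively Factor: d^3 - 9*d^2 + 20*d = (d - 5)*(d^2 - 4*d) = (d - 5)*(d - 4)*(d)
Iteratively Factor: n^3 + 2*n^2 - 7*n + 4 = (n - 1)*(n^2 + 3*n - 4) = (n - 1)*(n + 4)*(n - 1)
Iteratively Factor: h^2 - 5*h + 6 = (h - 2)*(h - 3)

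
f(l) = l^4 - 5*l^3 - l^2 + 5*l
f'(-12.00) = -9043.00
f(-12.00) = 29172.00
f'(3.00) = -28.00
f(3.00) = -48.00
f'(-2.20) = -105.79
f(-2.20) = 60.83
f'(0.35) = 2.63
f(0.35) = 1.43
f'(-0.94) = -9.70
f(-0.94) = -0.65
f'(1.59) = -20.02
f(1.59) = -8.29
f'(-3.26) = -286.48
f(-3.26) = 259.25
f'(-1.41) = -33.21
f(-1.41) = 8.93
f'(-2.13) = -97.45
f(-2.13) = 53.71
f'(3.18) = -24.42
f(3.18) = -52.74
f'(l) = 4*l^3 - 15*l^2 - 2*l + 5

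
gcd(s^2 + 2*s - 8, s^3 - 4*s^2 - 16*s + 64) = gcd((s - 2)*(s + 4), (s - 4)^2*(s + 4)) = s + 4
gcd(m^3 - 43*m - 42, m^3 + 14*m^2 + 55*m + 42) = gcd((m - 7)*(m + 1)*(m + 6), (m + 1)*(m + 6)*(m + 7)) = m^2 + 7*m + 6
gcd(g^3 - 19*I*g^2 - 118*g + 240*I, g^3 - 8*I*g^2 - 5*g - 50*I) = g - 5*I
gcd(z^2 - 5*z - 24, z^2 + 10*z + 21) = z + 3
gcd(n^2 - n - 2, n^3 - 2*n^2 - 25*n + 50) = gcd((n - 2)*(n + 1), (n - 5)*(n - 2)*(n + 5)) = n - 2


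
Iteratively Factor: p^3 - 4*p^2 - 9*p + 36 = (p + 3)*(p^2 - 7*p + 12) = (p - 3)*(p + 3)*(p - 4)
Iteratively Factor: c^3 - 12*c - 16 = (c - 4)*(c^2 + 4*c + 4) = (c - 4)*(c + 2)*(c + 2)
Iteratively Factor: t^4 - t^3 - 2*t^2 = (t)*(t^3 - t^2 - 2*t) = t*(t + 1)*(t^2 - 2*t) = t^2*(t + 1)*(t - 2)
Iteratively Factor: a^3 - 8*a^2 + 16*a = (a)*(a^2 - 8*a + 16) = a*(a - 4)*(a - 4)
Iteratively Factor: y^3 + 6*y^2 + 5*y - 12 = (y - 1)*(y^2 + 7*y + 12) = (y - 1)*(y + 4)*(y + 3)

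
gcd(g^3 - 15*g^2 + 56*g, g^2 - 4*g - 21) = g - 7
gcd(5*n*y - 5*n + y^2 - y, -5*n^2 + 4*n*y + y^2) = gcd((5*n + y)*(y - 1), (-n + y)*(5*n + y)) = 5*n + y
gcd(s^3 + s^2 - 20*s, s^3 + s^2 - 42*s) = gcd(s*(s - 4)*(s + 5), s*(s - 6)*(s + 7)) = s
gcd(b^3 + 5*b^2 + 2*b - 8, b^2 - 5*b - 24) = 1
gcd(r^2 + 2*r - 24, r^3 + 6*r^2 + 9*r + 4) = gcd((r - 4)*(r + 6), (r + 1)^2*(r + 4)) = 1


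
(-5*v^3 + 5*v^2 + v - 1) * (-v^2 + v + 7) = 5*v^5 - 10*v^4 - 31*v^3 + 37*v^2 + 6*v - 7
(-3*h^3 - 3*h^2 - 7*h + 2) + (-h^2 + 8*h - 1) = -3*h^3 - 4*h^2 + h + 1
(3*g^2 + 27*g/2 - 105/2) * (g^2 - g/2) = 3*g^4 + 12*g^3 - 237*g^2/4 + 105*g/4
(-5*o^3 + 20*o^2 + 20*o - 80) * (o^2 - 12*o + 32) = -5*o^5 + 80*o^4 - 380*o^3 + 320*o^2 + 1600*o - 2560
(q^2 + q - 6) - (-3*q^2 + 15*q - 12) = 4*q^2 - 14*q + 6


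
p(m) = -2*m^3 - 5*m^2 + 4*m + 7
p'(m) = -6*m^2 - 10*m + 4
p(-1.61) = -4.05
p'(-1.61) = 4.55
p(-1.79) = -4.71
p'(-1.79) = 2.68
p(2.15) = -27.39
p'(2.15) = -45.24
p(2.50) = -45.50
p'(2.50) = -58.50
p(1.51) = -5.25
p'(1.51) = -24.78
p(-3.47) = 16.48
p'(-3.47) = -33.55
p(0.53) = 7.42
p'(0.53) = -2.99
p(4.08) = -195.75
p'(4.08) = -136.68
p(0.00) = 7.00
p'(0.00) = 4.00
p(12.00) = -4121.00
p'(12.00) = -980.00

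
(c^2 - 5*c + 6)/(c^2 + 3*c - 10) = (c - 3)/(c + 5)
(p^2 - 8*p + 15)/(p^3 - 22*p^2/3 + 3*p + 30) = 3*(p - 5)/(3*p^2 - 13*p - 30)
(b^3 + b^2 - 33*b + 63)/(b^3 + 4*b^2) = (b^3 + b^2 - 33*b + 63)/(b^2*(b + 4))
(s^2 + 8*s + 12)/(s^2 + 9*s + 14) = (s + 6)/(s + 7)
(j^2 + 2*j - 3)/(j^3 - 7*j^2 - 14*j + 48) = (j - 1)/(j^2 - 10*j + 16)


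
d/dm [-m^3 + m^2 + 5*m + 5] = -3*m^2 + 2*m + 5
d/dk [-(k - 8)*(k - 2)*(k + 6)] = -3*k^2 + 8*k + 44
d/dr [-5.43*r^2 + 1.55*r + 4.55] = 1.55 - 10.86*r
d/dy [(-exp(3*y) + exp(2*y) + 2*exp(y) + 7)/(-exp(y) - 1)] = (2*exp(3*y) + 2*exp(2*y) - 2*exp(y) + 5)*exp(y)/(exp(2*y) + 2*exp(y) + 1)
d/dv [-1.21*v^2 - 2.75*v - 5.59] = -2.42*v - 2.75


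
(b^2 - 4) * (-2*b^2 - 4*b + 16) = -2*b^4 - 4*b^3 + 24*b^2 + 16*b - 64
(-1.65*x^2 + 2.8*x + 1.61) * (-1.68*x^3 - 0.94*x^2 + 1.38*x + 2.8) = 2.772*x^5 - 3.153*x^4 - 7.6138*x^3 - 2.2694*x^2 + 10.0618*x + 4.508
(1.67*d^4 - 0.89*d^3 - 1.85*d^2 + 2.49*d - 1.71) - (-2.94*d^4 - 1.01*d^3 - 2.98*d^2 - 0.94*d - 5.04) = 4.61*d^4 + 0.12*d^3 + 1.13*d^2 + 3.43*d + 3.33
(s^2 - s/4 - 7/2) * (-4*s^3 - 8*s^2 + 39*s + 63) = -4*s^5 - 7*s^4 + 55*s^3 + 325*s^2/4 - 609*s/4 - 441/2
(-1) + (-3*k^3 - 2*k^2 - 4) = -3*k^3 - 2*k^2 - 5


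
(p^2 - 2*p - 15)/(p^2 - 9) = (p - 5)/(p - 3)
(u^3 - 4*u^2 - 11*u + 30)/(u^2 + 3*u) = u - 7 + 10/u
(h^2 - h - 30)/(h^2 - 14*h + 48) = (h + 5)/(h - 8)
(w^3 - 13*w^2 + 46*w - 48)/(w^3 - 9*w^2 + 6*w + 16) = (w - 3)/(w + 1)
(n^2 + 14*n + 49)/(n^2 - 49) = (n + 7)/(n - 7)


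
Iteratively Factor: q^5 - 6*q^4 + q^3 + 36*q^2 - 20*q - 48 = (q - 4)*(q^4 - 2*q^3 - 7*q^2 + 8*q + 12) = (q - 4)*(q - 3)*(q^3 + q^2 - 4*q - 4) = (q - 4)*(q - 3)*(q + 2)*(q^2 - q - 2) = (q - 4)*(q - 3)*(q + 1)*(q + 2)*(q - 2)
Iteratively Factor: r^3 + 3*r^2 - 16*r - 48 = (r + 4)*(r^2 - r - 12) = (r + 3)*(r + 4)*(r - 4)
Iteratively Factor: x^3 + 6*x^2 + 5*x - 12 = (x - 1)*(x^2 + 7*x + 12) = (x - 1)*(x + 4)*(x + 3)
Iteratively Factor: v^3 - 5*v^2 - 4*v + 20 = (v + 2)*(v^2 - 7*v + 10) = (v - 2)*(v + 2)*(v - 5)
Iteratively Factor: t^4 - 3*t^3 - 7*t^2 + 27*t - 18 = (t + 3)*(t^3 - 6*t^2 + 11*t - 6) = (t - 1)*(t + 3)*(t^2 - 5*t + 6) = (t - 3)*(t - 1)*(t + 3)*(t - 2)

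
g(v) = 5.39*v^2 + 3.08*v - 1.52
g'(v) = 10.78*v + 3.08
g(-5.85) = 164.92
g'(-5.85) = -59.98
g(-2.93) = 35.73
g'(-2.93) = -28.51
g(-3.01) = 38.04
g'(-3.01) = -29.37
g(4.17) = 105.05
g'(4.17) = 48.03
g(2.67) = 45.13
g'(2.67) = 31.86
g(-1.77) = 9.91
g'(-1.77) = -16.00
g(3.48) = 74.47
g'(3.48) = 40.59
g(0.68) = 3.07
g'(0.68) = 10.41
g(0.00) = -1.52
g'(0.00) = 3.08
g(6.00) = 211.00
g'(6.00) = 67.76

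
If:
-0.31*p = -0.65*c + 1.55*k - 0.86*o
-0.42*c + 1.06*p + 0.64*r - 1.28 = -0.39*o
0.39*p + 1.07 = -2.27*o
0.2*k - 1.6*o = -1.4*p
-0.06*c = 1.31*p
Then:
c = -71.16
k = -31.06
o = -1.03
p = 3.26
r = -49.47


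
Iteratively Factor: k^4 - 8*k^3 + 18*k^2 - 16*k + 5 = (k - 1)*(k^3 - 7*k^2 + 11*k - 5) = (k - 1)^2*(k^2 - 6*k + 5) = (k - 1)^3*(k - 5)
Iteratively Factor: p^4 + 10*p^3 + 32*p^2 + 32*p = (p)*(p^3 + 10*p^2 + 32*p + 32) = p*(p + 4)*(p^2 + 6*p + 8) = p*(p + 4)^2*(p + 2)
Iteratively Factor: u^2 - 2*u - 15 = (u - 5)*(u + 3)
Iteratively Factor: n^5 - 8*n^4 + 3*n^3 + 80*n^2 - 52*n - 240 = (n + 2)*(n^4 - 10*n^3 + 23*n^2 + 34*n - 120) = (n - 4)*(n + 2)*(n^3 - 6*n^2 - n + 30) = (n - 5)*(n - 4)*(n + 2)*(n^2 - n - 6) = (n - 5)*(n - 4)*(n - 3)*(n + 2)*(n + 2)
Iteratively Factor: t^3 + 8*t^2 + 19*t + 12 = (t + 1)*(t^2 + 7*t + 12) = (t + 1)*(t + 3)*(t + 4)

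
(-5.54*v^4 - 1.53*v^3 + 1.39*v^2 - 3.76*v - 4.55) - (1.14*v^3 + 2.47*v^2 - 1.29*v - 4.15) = -5.54*v^4 - 2.67*v^3 - 1.08*v^2 - 2.47*v - 0.399999999999999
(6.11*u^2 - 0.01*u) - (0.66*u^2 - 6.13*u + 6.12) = 5.45*u^2 + 6.12*u - 6.12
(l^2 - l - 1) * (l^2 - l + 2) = l^4 - 2*l^3 + 2*l^2 - l - 2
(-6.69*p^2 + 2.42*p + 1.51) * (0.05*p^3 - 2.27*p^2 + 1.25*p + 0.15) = -0.3345*p^5 + 15.3073*p^4 - 13.7804*p^3 - 1.4062*p^2 + 2.2505*p + 0.2265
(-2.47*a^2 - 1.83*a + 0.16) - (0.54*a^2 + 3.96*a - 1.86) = -3.01*a^2 - 5.79*a + 2.02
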